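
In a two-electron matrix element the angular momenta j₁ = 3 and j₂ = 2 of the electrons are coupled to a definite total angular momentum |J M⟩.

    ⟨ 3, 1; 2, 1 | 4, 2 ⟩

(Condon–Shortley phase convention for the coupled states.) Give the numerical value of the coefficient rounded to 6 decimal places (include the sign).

triangle: 1!*5!*3!/10! = 720/3628800
(j±m)!: 4!*2!*3!*1!*6!*2! = 414720
prefactor² = (2J+1)*Δ*N² = 5184/7
  k=0: +1/(0!*1!*2!*3!*3!*0!) = 1/72
  k=1: −1/(1!*0!*1!*2!*4!*1!) = -1/48
Σ = -1/144  ⇒  CG² = 5184/7*(-1/144)² = 1/28
CG = −√(1/28) = -0.188982

-0.188982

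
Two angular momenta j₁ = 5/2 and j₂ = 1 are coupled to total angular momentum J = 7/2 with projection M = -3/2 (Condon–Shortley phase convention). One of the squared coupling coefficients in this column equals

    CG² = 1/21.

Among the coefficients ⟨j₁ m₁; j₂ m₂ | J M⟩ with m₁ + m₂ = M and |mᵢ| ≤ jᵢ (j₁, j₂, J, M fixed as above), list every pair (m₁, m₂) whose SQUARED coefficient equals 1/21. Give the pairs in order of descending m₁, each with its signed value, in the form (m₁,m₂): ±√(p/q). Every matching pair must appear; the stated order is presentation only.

Admissible pairs with m₁+m₂ = M = -3/2: (-5/2,1), (-3/2,0), (-1/2,-1)
  (m₁,m₂)=(-1/2,-1): CG² = 10/21, CG = +√(10/21)
  (m₁,m₂)=(-3/2,0): CG² = 10/21, CG = +√(10/21)
  (m₁,m₂)=(-5/2,1): CG² = 1/21, CG = +√(1/21)   ← matches the target
Pairs with CG² = 1/21: (-5/2,1): +√(1/21)

(-5/2,1): +√(1/21)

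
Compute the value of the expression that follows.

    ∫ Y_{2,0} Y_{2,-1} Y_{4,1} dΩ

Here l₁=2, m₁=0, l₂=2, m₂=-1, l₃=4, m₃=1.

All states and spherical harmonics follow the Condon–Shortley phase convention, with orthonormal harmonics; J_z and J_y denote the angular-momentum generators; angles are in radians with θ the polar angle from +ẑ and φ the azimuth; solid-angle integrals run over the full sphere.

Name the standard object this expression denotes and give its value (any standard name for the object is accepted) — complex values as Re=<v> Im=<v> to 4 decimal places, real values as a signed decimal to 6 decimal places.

This is a Gaunt coefficient — the integral of a triple product of spherical harmonics over the sphere.
m-sum 0 ✓  L=8 even ✓  0≤4≤4 ✓
Π(2lᵢ+1) = 5×5×9 = 225
triangle coeff Δ(2,2,4) = 1/630
Σ_t [0,0]: t=0:+1/16 = 1/16
(3j)²=2/35 [(2 2 4; 0 0 0)], sign=+1
Σ_t [0,0]: t=0:+1/24 = 1/24
(3j)²=1/21 [(2 2 4; 0 -1 1)], sign=-1
⇒ 4πI² = 30/49
I = (-1)√(30/49/(4π)) = -0.22072812

Gaunt coefficient, -0.220728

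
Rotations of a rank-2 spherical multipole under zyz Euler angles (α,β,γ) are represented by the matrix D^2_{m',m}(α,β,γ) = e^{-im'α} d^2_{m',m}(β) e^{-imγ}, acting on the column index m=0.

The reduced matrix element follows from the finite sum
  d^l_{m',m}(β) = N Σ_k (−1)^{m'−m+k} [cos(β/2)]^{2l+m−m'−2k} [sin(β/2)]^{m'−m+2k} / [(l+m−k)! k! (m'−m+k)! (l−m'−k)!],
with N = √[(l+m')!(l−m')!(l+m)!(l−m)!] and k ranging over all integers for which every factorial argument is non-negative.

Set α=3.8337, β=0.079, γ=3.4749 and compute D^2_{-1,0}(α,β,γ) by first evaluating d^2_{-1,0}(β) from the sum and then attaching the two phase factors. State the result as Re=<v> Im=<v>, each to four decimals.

Re=-0.0742 Im=-0.0615

Split into d^2_{-1,0}(β=0.0790) × two z-phases.
With c≡cos(β/2)=0.999220 and s≡sin(β/2)=0.039490, N=[1·6·2·2]^{1/2}=4.898979
k: max(0,(0)−(-1))=1 … min(2+(0),2−(-1))=2
  k=1: (−1)^0·4.8990/(2)·0.9992^3·0.0395^1 = +0.096504
  k=2: (−1)^1·4.8990/(2)·0.9992^1·0.0395^3 = -0.000151
d^2_{-1,0}(0.0790) = +0.096504 -0.000151 = +0.096353
Phases: e^{-i·(-1)·3.8337}=-0.769903-0.638161i, e^{-i·(0)·3.4749}=+1.000000+0.000000i ⇒ D=-0.074182-0.061489i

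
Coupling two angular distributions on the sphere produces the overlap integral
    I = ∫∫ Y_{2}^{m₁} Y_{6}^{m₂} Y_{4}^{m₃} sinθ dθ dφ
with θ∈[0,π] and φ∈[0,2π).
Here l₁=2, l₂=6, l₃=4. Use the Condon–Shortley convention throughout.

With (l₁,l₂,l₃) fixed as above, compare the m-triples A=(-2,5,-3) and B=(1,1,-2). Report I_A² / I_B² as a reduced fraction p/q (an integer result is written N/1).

33/7

Shared (l₁,l₂,l₃)=(2,6,4): N and (l;000)² cancel in I_A²/I_B².
A: Δ = 4!·0!·8!/13! = 1/6435; Racah Σ t=4..4: t=4:+1/120960 = 1/120960; ⇒ 3j(2 6 4; -2 5 -3)² = 2/39, sgn -1
B: Δ = 4!·0!·8!/13! = 1/6435; Racah Σ t=1..1: t=1:−1/8640 = -1/8640; ⇒ 3j(2 6 4; 1 1 -2)² = 14/1287, sgn -1
I_A²/I_B² = (2/39)/(14/1287) = 33/7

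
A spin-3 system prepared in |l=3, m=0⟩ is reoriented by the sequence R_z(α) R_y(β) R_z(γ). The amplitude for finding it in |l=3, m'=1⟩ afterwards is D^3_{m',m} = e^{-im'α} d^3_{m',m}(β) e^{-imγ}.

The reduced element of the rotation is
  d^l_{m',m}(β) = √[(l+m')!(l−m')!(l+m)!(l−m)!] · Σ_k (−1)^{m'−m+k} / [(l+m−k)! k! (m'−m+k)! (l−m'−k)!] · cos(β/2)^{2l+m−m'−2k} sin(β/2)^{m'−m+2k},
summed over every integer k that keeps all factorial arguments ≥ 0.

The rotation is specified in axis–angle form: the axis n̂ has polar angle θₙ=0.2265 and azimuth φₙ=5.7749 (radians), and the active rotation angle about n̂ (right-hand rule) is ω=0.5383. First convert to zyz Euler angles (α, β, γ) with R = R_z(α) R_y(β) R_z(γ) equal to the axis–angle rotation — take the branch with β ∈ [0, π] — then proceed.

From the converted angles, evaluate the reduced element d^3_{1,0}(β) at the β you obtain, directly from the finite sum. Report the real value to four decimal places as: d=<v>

d=-0.2028

Axis–angle → zyz. n̂ = (sinθₙcosφₙ, sinθₙsinφₙ, cosθₙ) = (+0.196178, -0.109293, +0.974458), ω = 0.5383.
R = I cosω + sinω [n̂]ₓ + (1−cosω) n̂n̂ᵀ gives
  R = [+0.864024, -0.502615, -0.028997; +0.496550, +0.860271, -0.115637; +0.083067, +0.085515, +0.992868]
β = atan2(√(R₁₃²+R₂₃²), R₃₃) = 0.119502; α = atan2(R₂₃, R₁₃) mod 2π = 4.466695; γ = atan2(R₃₂, −R₃₁) mod 2π = 2.341673
d^3_{1,0}(β=0.1195) via the finite sum:
Half-angle: c=0.998215, s=0.059715. N=√(24·2·6·6)=41.569219
k∈{0,1,2} keeps every argument non-negative
  k=0: (−1)^1·41.5692/(12)·0.9982^5·0.0597^1 = -0.205021
  k=1: (−1)^2·41.5692/(4)·0.9982^3·0.0597^3 = +0.002201
  k=2: (−1)^3·41.5692/(12)·0.9982^1·0.0597^5 = -0.000003
d^3_{1,0}(0.1195) = -0.205021 +0.002201 -0.000003 = -0.202823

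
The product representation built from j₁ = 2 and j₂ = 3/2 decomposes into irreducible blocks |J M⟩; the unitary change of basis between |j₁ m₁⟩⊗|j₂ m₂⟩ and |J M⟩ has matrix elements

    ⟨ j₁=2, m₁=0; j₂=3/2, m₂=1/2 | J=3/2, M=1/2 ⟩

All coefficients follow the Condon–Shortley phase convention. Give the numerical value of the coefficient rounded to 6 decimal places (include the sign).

j₁+j₂−J=2  J+j₁−j₂=2  J−j₁+j₂=1  j₁+j₂+J+1=6
(j₁±m₁, j₂±m₂, J±M) = (2,2,2,1,2,1)
P² = 16/45
sum k=1..2:
  [1] −1/1 = -1
  [2] +1/4 = 1/4
S = -3/4
C² = P²·S² = 1/5 ; C = -0.447214

−√(1/5) = -0.447214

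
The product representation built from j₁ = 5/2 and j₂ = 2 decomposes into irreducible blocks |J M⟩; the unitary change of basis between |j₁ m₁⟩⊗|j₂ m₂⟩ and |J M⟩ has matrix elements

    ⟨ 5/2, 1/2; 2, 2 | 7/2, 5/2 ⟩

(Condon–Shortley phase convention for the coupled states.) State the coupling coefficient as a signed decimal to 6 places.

-0.712697  (= −√(32/63))

triangle: 1!·4!·3!/9! = 144/362880
(j±m)!: 3!·2!·4!·0!·6!·1! = 207360
prefactor² = (2J+1)·Δ·N² = 4608/7
  k=1: −1/(1!·0!·1!·3!·3!·0!) = -1/36
Σ = -1/36  ⇒  CG² = 4608/7·(-1/36)² = 32/63
CG = −√(32/63) = -0.712697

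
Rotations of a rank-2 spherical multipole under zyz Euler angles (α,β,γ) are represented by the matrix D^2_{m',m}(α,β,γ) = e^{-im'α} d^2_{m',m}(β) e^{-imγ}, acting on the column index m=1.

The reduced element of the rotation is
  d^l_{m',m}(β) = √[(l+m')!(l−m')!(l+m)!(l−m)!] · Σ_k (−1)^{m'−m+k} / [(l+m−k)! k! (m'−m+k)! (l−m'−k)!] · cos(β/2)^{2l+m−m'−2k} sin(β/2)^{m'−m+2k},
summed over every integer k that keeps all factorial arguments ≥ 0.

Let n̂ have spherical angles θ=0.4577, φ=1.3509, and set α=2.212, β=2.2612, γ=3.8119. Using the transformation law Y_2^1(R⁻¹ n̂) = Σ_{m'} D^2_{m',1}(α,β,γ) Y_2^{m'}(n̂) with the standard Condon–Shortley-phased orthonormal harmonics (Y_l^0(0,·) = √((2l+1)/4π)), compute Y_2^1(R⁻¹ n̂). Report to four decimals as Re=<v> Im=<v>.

Re=0.2412 Im=-0.0758

Need the full column D^2_{m',1} for m'=−2..2 at α=2.2120, β=2.2612, γ=3.8119.
cos(β/2)=0.426117, sin(β/2)=0.904668
d^2_{-2,1}: single k=3 term ⇒ +0.630996;  D = +0.516434+0.362562i
d^2_{-1,1}: k∈[2..3] ⇒ +0.445818 -0.669818 = -0.224000;  D = +0.006518+0.223905i
d^2_{0,1}: k∈[1..2] ⇒ +0.171456 -0.772809 = -0.601354;  D = +0.471239-0.373577i
d^2_{1,1}: k∈[0..1] ⇒ +0.032970 -0.445818 = -0.412848;  D = -0.399048-0.105850i
d^2_{2,1}: single k=0 term ⇒ -0.139993;  D = +0.052176+0.129907i
Y_2^{m'}(θ=0.4577,φ=1.3509) and Σ D·Y over m':
  (+0.5164+0.3626i)·(-0.0682-0.0321i)  (+0.0065+0.2239i)·(+0.0668-0.2989i)  (+0.4712-0.3736i)·(+0.4460+0.0000i)  (-0.3990-0.1059i)·(-0.0668-0.2989i)  (+0.0522+0.1299i)·(-0.0682+0.0321i)
Y_2^1(R⁻¹ n̂) = +0.241226-0.075803i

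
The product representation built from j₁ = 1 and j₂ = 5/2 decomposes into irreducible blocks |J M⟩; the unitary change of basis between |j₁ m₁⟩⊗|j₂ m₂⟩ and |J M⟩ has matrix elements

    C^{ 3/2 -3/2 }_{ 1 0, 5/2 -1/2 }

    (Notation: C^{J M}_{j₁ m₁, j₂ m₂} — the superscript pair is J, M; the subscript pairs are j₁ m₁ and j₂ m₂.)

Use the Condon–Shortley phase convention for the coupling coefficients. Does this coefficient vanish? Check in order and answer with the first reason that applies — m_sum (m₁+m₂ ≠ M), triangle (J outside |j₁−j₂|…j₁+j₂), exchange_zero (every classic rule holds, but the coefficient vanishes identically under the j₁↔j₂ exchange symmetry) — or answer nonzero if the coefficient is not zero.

m-sum: m₁+m₂ = 0+(-1/2) = -1/2, M = -3/2  ✗ ⇒ coefficient is 0

m_sum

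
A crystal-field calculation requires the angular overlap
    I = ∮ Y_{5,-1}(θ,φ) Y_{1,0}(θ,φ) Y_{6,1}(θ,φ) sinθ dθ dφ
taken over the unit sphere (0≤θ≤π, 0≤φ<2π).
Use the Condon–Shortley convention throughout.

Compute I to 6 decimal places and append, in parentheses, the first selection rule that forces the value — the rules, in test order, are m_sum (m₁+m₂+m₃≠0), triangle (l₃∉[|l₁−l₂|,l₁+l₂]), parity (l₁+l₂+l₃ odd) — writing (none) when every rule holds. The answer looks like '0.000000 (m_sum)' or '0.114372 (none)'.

Rules hold: Σm=0, L=12 even, 4≤6≤6.
N = 11·3·13 = 429
Δ = 0!·10!·2!/13! = 1/858
Racah Σ t=0..0: t=0:+1/14400 = 1/14400
⇒ 3j(5 1 6; 0 0 0)² = 6/143, sgn +1
Racah Σ t=0..0: t=0:+1/17280 = 1/17280
⇒ 3j(5 1 6; -1 0 1)² = 35/858, sgn -1
4πI² = N·(3j₀)²·(3jₘ)² = 105/143
I = -1·√(0.734266/4π) = -0.24172507
No selection rule forces the value: the integral is nonzero (none).

-0.241725 (none)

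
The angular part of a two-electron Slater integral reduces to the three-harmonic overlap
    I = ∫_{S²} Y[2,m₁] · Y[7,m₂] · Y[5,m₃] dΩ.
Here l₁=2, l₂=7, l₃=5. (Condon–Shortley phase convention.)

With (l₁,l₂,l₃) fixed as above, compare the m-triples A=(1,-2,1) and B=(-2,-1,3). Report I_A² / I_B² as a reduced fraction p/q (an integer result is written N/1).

28/1

Same 2,7,5: normalisation and zero-m 3j drop out of the ratio.
A: Δ: 4! 0! 10! / 15! → 1/15015; sum: t=1:−1/103680 = -1/103680; 3j²(2 7 5; 1 -2 1) = Δ·Π!·Σ² = 4/143  (sign -1)
B: Δ: 4! 0! 10! / 15! → 1/15015; sum: t=4:+1/1935360 = 1/1935360; 3j²(2 7 5; -2 -1 3) = Δ·Π!·Σ² = 1/1001  (sign +1)
I_A²/I_B² = (4/143)/(1/1001) = 28/1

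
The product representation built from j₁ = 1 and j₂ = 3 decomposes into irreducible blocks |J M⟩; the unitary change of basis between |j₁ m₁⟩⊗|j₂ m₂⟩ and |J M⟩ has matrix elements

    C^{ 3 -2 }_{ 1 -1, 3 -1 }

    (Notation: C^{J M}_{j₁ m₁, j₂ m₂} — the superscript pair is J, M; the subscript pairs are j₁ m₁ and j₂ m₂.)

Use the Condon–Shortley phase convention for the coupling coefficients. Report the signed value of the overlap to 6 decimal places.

√[7·1!1!5!/8! · 0!2!2!4!1!5!] = √(240)
  +(−1)^1/∏(1,0,1,1,0,4)! = -1/24  (running -1/24)
⟨..|..⟩ = √(240)·(-1/24) = -0.645497

−√(5/12) ≈ -0.645497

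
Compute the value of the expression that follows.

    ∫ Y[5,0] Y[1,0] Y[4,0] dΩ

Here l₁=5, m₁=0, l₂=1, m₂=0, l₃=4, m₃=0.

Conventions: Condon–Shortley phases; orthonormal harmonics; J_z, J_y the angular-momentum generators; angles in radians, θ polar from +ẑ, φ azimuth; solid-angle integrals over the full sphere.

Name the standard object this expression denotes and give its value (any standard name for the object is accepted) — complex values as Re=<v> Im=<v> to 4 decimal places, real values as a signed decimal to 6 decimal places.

This is a Gaunt coefficient — the integral of a triple product of spherical harmonics over the sphere.
Checks pass: Σm=0; 10 even; l₃=4∈[4,6].
(2·5+1)(2·1+1)(2·4+1) = 297
Δ: 2! 8! 0! / 11! → 1/495
sum: t=1:−1/576 = -1/576
3j²(5 1 4; 0 0 0) = Δ·Π!·Σ² = 5/99  (sign -1)
(m-triple is (0,0,0) — same symbol as above.)
combine: 4πI² = 297·5/99·5/99 = 25/33
take √, sign +1: I = 0.24553200

Gaunt coefficient, +0.245532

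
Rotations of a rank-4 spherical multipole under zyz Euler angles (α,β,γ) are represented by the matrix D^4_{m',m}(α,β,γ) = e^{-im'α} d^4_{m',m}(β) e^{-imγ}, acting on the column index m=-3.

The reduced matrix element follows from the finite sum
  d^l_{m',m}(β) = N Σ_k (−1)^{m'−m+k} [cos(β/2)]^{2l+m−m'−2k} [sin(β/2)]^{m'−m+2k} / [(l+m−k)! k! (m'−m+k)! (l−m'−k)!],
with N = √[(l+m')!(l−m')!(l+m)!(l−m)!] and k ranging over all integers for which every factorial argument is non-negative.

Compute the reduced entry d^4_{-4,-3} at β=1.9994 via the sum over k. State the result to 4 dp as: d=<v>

d=0.0321

d^4_{-4,-3}(β=1.9994) via the finite sum:
c=cos(1.999400/2)=0.540555, s=sin(1.999400/2)=0.841309; N=√[1·40320·1·5040]=14255.272709
Admissible k: 1..1 (factorial args all ≥0)
  k=1: (−1)^0·14255.2727/(5040)·0.5406^7·0.8413^1 = +0.032091
d^4_{-4,-3}(1.9994) = +0.032091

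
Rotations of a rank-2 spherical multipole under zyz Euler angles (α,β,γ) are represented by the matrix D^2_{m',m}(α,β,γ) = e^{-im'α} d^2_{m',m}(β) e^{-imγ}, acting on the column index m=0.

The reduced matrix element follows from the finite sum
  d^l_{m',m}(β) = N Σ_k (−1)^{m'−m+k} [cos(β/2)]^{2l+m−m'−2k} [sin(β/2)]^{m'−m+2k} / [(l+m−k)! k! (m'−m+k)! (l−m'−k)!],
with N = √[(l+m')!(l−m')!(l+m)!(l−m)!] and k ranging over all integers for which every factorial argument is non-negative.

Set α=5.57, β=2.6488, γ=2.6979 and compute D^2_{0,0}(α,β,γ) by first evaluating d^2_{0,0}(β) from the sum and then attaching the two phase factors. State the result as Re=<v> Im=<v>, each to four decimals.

Split into d^2_{0,0}(β=2.6488) × two z-phases.
c=cos(2.648800/2)=0.243911, s=sin(2.648800/2)=0.969798; N=√[2·2·2·2]=4.000000
Admissible k: 0..2 (factorial args all ≥0)
  k=0: (−1)^0·4.0000/(4)·0.2439^4·0.9698^0 = +0.003539
  k=1: (−1)^1·4.0000/(1)·0.2439^2·0.9698^2 = -0.223812
  k=2: (−1)^2·4.0000/(4)·0.2439^0·0.9698^4 = +0.884554
d^2_{0,0}(2.6488) = +0.003539 -0.223812 +0.884554 = +0.664281
Attach z-rotation phases: D = e^{-i(0)(5.5700)}·(+0.664281)·e^{-i(0)(2.6979)} = +0.664281+0.000000i

Re=0.6643 Im=0.0000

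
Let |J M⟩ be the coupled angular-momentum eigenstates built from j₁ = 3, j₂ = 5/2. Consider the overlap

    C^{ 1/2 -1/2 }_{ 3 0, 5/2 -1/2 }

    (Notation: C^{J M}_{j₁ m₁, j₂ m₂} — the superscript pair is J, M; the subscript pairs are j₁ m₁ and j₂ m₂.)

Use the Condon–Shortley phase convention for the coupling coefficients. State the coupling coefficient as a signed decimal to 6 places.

+0.377964

triangle: 5!*1!*0!/7! = 120/5040
(j±m)!: 3!*3!*2!*3!*0!*1! = 432
prefactor² = (2J+1)*Δ*N² = 144/7
  k=2: +1/(2!*3!*1!*0!*0!*0!) = 1/12
Σ = 1/12  ⇒  CG² = 144/7*(1/12)² = 1/7
CG = +√(1/7) = +0.377964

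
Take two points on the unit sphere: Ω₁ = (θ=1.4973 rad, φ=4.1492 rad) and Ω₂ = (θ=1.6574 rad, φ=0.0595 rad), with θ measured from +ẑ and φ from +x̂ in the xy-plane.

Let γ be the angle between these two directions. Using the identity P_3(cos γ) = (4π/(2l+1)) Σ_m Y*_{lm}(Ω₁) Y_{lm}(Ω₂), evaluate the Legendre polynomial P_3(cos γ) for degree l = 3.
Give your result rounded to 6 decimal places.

0.376120

Term-by-term m-sum for l=3 (normalisation 4π/7 = 1.795196):
  term(m=-3) = 0.16325 - 0.05001j   from Y*(Ω₁)=0.41094 - 0.04904j, Y(Ω₂)=0.40600 - 0.07325j
  term(m=-2) = 0.00209 - 0.00620j   from Y*(Ω₁)=-0.03209 + 0.06739j, Y(Ω₂)=-0.08712 + 0.01042j
  term(m=-1) = -0.05669 - 0.07896j   from Y*(Ω₁)=0.16744 + 0.26518j, Y(Ω₂)=-0.30938 + 0.01843j
  term(m=+0) = -0.00779 + 0.00000j   from Y*(Ω₁)=-0.08147 + 0.00000j, Y(Ω₂)=0.09563 + 0.00000j
  term(m=+1) = -0.05669 + 0.07896j   from Y*(Ω₁)=-0.16744 + 0.26518j, Y(Ω₂)=0.30938 + 0.01843j
  term(m=+2) = 0.00209 + 0.00620j   from Y*(Ω₁)=-0.03209 - 0.06739j, Y(Ω₂)=-0.08712 - 0.01042j
  term(m=+3) = 0.16325 + 0.05001j   from Y*(Ω₁)=-0.41094 - 0.04904j, Y(Ω₂)=-0.40600 - 0.07325j
Total Σ_m = 0.20951 - 0.00000j. Multiply by 1.795196: 0.37612 - 0.00000j. P_3(cos γ) = 0.376120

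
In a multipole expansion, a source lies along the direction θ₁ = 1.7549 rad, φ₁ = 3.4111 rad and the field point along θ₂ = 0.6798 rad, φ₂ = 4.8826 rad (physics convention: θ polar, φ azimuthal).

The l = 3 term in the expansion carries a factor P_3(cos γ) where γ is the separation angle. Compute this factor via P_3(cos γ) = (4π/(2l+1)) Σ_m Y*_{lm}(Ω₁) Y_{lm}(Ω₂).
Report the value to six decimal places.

0.120322

Addition theorem: P_3(cos γ) = (4π/7) Σ_m Y*_{lm}(Ω₁) Y_{lm}(Ω₂), m = −3…3:
  m=-3: Y*=(-0.273760, -0.286723)  Y=(-0.050657, -0.090428)  product (-0.012060, 0.039280)
  m=-2: Y*=(-0.155183, -0.092813)  Y=(-0.296067, 0.104871)  product (0.055678, 0.011205)
  m=-1: Y*=(0.254933, 0.070420)  Y=(0.069656, 0.405275)  product (-0.010782, 0.108223)
  m=+0: Y*=(0.193500, -0.000000)  Y=(0.006987, 0.000000)  product (0.001352, 0.000000)
  m=+1: Y*=(-0.254933, 0.070420)  Y=(-0.069656, 0.405275)  product (-0.010782, -0.108223)
  m=+2: Y*=(-0.155183, 0.092813)  Y=(-0.296067, -0.104871)  product (0.055678, -0.011205)
  m=+3: Y*=(0.273760, -0.286723)  Y=(0.050657, -0.090428)  product (-0.012060, -0.039280)
Σ over m = (0.067025, 0.000000); ×(4π/7) → (0.120322, 0.000000). Real part: 0.120322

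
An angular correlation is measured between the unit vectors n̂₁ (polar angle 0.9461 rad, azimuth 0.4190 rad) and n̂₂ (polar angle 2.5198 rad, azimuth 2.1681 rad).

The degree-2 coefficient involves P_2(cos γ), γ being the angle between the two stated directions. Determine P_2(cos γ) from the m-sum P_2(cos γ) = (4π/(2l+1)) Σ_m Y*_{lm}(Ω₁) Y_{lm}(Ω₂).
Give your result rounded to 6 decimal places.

-0.030964

Expand P_2 via completeness: Σ_{m} conj(Y_{2,m}) at Ω₁ times Y_{2,m} at Ω₂ —
  m=-2: Y*=(0.170013, 0.188911)  Y=(-0.048149, 0.121897)  product (-0.031214, 0.011628)
  m=-1: Y*=(0.334791, 0.149107)  Y=(0.205720, 0.302447)  product (0.023776, 0.131931)
  m=+0: Y*=(0.008248, -0.000000)  Y=(0.309748, 0.000000)  product (0.002555, 0.000000)
  m=+1: Y*=(-0.334791, 0.149107)  Y=(-0.205720, 0.302447)  product (0.023776, -0.131931)
  m=+2: Y*=(0.170013, -0.188911)  Y=(-0.048149, -0.121897)  product (-0.031214, -0.011628)
Σ over m = (-0.012320, -0.000000); ×(4π/5) → (-0.030964, -0.000000). Real part: -0.030964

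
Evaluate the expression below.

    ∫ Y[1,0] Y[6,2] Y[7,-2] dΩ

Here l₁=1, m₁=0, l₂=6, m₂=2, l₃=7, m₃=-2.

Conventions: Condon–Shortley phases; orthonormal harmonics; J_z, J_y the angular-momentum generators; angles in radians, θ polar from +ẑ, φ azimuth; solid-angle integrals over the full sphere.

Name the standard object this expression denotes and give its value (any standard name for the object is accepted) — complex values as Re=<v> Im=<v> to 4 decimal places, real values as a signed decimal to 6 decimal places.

Gaunt coefficient, +0.234717

This is a Gaunt coefficient — the integral of a triple product of spherical harmonics over the sphere.
Checks pass: Σm=0; 14 even; l₃=7∈[5,7].
(2·1+1)(2·6+1)(2·7+1) = 585
Δ: 0! 2! 12! / 15! → 1/1365
sum: t=0:+1/518400 = 1/518400
3j²(1 6 7; 0 0 0) = Δ·Π!·Σ² = 7/195  (sign -1)
sum: t=0:+1/967680 = 1/967680
3j²(1 6 7; 0 2 -2) = Δ·Π!·Σ² = 3/91  (sign -1)
combine: 4πI² = 585·7/195·3/91 = 9/13
take √, sign +1: I = 0.23471705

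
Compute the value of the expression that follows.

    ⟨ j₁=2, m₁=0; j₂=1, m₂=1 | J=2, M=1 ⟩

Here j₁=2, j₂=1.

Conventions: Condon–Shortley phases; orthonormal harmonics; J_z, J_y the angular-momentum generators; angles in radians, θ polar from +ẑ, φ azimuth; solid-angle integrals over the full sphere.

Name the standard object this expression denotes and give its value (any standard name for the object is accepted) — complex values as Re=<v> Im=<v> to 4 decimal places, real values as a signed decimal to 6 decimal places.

This is a Clebsch–Gordan (vector-coupling) coefficient.
j₁+j₂−J=1  J+j₁−j₂=3  J−j₁+j₂=1  j₁+j₂+J+1=6
(j₁±m₁, j₂±m₂, J±M) = (2,2,2,0,3,1)
P² = 2
sum k=1..1:
  [1] −1/2 = -1/2
S = -1/2
C² = P²·S² = 1/2 ; C = -0.707107

Clebsch–Gordan coefficient, −√(1/2) ≈ -0.707107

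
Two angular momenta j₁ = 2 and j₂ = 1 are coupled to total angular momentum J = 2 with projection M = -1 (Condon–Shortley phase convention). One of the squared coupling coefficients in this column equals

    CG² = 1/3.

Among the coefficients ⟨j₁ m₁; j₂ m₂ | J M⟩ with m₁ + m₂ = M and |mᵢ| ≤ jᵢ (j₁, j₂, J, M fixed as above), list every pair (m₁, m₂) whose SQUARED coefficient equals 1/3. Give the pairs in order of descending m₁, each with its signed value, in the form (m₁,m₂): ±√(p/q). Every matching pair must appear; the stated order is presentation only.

Admissible pairs with m₁+m₂ = M = -1: (-2,1), (-1,0), (0,-1)
  (m₁,m₂)=(0,-1): CG² = 1/2, CG = +√(1/2)
  (m₁,m₂)=(-1,0): CG² = 1/6, CG = −√(1/6)
  (m₁,m₂)=(-2,1): CG² = 1/3, CG = −√(1/3)   ← matches the target
Pairs with CG² = 1/3: (-2,1): −√(1/3)

(-2,1): −√(1/3)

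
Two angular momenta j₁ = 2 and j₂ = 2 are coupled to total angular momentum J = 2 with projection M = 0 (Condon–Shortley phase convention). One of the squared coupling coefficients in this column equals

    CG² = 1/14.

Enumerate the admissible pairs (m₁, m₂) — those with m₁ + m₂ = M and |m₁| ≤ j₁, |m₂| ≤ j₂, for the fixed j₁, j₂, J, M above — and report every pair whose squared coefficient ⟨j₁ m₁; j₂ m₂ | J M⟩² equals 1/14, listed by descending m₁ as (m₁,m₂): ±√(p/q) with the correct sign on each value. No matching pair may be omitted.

Admissible pairs with m₁+m₂ = M = 0: (-2,2), (-1,1), (0,0), (1,-1), (2,-2)
  (m₁,m₂)=(2,-2): CG² = 2/7, CG = +√(2/7)
  (m₁,m₂)=(1,-1): CG² = 1/14, CG = +√(1/14)   ← matches the target
  (m₁,m₂)=(0,0): CG² = 2/7, CG = −√(2/7)
  (m₁,m₂)=(-1,1): CG² = 1/14, CG = +√(1/14)   ← matches the target
  (m₁,m₂)=(-2,2): CG² = 2/7, CG = +√(2/7)
Pairs with CG² = 1/14: (1,-1): +√(1/14); (-1,1): +√(1/14)

(1,-1): +√(1/14); (-1,1): +√(1/14)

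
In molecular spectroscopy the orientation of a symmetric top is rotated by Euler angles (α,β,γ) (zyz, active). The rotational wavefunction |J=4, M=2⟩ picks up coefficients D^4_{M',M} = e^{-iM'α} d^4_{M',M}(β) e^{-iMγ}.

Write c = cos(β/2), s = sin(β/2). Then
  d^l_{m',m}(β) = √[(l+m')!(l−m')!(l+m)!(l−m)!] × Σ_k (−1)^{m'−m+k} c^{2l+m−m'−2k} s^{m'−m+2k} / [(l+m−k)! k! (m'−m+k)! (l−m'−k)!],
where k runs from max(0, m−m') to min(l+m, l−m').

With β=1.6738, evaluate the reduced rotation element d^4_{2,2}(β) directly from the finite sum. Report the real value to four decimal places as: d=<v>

d^4_{2,2}(β=1.6738) via the finite sum:
Half-angle: c=0.669768, s=0.742570. N=√(720·2·720·2)=1440.000000
k: max(0,(2)−(2))=0 … min(4+(2),4−(2))=2
  k=0: (−1)^0·1440.0000/(1440)·0.6698^8·0.7426^0 = +0.040494
  k=1: (−1)^1·1440.0000/(120)·0.6698^6·0.7426^2 = -0.597314
  k=2: (−1)^2·1440.0000/(96)·0.6698^4·0.7426^4 = +0.917782
d^4_{2,2}(1.6738) = +0.040494 -0.597314 +0.917782 = +0.360962

d=0.3610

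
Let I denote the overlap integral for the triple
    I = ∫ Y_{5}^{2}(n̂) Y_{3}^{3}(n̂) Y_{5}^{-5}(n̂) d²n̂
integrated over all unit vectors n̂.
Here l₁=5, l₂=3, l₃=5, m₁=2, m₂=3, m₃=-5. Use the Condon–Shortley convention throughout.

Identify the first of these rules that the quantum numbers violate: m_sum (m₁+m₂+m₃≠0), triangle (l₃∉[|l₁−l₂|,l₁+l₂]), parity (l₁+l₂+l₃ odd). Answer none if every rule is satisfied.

parity

m₁+m₂+m₃ = 2 + 3 − 5 = 0  ✓
triangle: |5−3|=2 ≤ l₃=5 ≤ 5+3=8  ✓
parity: l₁+l₂+l₃ = 13 is odd  ✗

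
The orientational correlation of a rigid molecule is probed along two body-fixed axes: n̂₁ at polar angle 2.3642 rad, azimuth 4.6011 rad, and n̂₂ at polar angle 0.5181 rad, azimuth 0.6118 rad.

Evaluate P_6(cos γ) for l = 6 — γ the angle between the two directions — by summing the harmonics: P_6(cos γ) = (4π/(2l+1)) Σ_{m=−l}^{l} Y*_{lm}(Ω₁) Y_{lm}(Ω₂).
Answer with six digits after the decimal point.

-0.404123

Expand P_6 via completeness: Σ_{m} conj(Y_{6,m}) at Ω₁ times Y_{6,m} at Ω₂ —
  m=-6: Y*=-0.04518 + 0.03562j  Y=-0.00615 + 0.00360j  product 0.00015 - 0.00038j
  m=-5: Y*=0.10696 + 0.17196j  Y=-0.04316 - 0.00357j  product -0.00400 - 0.00780j
  m=-4: Y*=0.35762 - 0.17062j  Y=-0.12042 - 0.10028j  product -0.06017 - 0.01532j
  m=-3: Y*=-0.13588 - 0.39176j  Y=-0.09531 - 0.35175j  product -0.12485 + 0.08514j
  m=-2: Y*=-0.05817 + 0.01317j  Y=0.16886 - 0.46665j  product -0.00368 + 0.02937j
  m=-1: Y*=-0.03943 - 0.35285j  Y=0.16770 - 0.11766j  product -0.04813 - 0.05454j
  m=+0: Y*=-0.16954 + 0.00000j  Y=-0.37339 + 0.00000j  product 0.06331 + 0.00000j
  m=+1: Y*=0.03943 - 0.35285j  Y=-0.16770 - 0.11766j  product -0.04813 + 0.05454j
  m=+2: Y*=-0.05817 - 0.01317j  Y=0.16886 + 0.46665j  product -0.00368 - 0.02937j
  m=+3: Y*=0.13588 - 0.39176j  Y=0.09531 - 0.35175j  product -0.12485 - 0.08514j
  m=+4: Y*=0.35762 + 0.17062j  Y=-0.12042 + 0.10028j  product -0.06017 + 0.01532j
  m=+5: Y*=-0.10696 + 0.17196j  Y=0.04316 - 0.00357j  product -0.00400 + 0.00780j
  m=+6: Y*=-0.04518 - 0.03562j  Y=-0.00615 - 0.00360j  product 0.00015 + 0.00038j
Accumulated sum -0.41807 + 0.00000j; after 4π/(2l+1) scaling, -0.40412 + 0.00000j ⇒ P_6 = -0.404123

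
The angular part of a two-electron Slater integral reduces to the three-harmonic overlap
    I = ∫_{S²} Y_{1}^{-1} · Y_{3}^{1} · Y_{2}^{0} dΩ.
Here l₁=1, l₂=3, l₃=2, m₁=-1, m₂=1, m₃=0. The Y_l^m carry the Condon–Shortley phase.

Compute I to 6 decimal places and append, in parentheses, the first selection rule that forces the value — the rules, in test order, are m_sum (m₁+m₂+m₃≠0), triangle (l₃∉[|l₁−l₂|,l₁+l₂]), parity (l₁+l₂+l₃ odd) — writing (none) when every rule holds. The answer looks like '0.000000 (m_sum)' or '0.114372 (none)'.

Checks pass: Σm=0; 6 even; l₃=2∈[2,4].
(2·1+1)(2·3+1)(2·2+1) = 105
Δ: 2! 0! 4! / 7! → 1/105
sum: t=1:−1/4 = -1/4
3j²(1 3 2; 0 0 0) = Δ·Π!·Σ² = 3/35  (sign -1)
sum: t=2:+1/8 = 1/8
3j²(1 3 2; -1 1 0) = Δ·Π!·Σ² = 2/35  (sign +1)
combine: 4πI² = 105·3/35·2/35 = 18/35
take √, sign -1: I = -0.20230066
No selection rule forces the value: the integral is nonzero (none).

-0.202301 (none)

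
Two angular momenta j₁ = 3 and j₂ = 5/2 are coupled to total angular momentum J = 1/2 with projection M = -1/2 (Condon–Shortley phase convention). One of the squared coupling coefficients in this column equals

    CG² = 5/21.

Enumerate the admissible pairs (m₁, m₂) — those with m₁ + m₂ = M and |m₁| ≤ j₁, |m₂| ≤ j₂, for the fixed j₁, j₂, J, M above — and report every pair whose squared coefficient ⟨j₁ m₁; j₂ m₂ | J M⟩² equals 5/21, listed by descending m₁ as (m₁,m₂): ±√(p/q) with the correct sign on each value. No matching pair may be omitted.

(-2,3/2): +√(5/21)

Admissible pairs with m₁+m₂ = M = -1/2: (-3,5/2), (-2,3/2), (-1,1/2), (0,-1/2), (1,-3/2), (2,-5/2)
  (m₁,m₂)=(2,-5/2): CG² = 1/21, CG = +√(1/21)
  (m₁,m₂)=(1,-3/2): CG² = 2/21, CG = −√(2/21)
  (m₁,m₂)=(0,-1/2): CG² = 1/7, CG = +√(1/7)
  (m₁,m₂)=(-1,1/2): CG² = 4/21, CG = −√(4/21)
  (m₁,m₂)=(-2,3/2): CG² = 5/21, CG = +√(5/21)   ← matches the target
  (m₁,m₂)=(-3,5/2): CG² = 2/7, CG = −√(2/7)
Pairs with CG² = 5/21: (-2,3/2): +√(5/21)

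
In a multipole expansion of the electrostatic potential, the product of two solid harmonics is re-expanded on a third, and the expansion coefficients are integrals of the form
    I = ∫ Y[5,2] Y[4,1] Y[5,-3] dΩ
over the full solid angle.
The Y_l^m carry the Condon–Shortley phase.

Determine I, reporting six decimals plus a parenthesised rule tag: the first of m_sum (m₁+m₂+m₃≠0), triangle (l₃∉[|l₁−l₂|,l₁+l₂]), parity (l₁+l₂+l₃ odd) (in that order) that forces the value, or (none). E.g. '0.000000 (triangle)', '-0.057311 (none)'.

m-sum 0 ✓  L=14 even ✓  1≤5≤9 ✓
Π(2lᵢ+1) = 11×9×11 = 1089
triangle coeff Δ(5,4,5) = 1/3153150
Σ_t [0,4]: t=0:+1/69120 t=1:−1/1728 t=2:+1/576 t=3:−1/1728 t=4:+1/69120 = 7/11520
(3j)²=2/143 [(5 4 5; 0 0 0)], sign=-1
Σ_t [1,3]: t=1:−1/6912 t=2:+1/2880 t=3:−1/17280 = 1/6912
(3j)²=5/429 [(5 4 5; 2 1 -3)], sign=+1
⇒ 4πI² = 30/169
I = (-1)√(30/169/(4π)) = -0.11885360
No selection rule forces the value: the integral is nonzero (none).

-0.118854 (none)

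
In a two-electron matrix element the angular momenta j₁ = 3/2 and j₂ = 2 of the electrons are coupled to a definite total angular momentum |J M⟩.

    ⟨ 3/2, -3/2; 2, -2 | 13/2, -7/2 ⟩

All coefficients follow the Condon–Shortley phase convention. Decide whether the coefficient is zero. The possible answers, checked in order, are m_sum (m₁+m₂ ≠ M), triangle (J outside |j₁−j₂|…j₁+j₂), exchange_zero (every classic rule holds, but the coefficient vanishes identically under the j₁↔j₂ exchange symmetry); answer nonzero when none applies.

triangle

m-sum: m₁+m₂ = -3/2+(-2) = -7/2, M = -7/2  ✓
triangle: need |j₁−j₂| ≤ J ≤ j₁+j₂, i.e. J ∈ [1/2, 7/2]; J = 13/2 is outside ✗ ⇒ coefficient is 0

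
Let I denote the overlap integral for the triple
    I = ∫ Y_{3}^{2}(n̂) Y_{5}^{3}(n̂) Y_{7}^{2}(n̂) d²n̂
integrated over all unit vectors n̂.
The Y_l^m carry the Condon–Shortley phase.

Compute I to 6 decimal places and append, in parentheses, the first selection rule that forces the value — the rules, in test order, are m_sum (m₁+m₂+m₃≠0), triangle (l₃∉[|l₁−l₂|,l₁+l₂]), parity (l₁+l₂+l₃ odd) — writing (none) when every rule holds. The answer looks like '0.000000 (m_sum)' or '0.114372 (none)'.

0.000000 (m_sum)

2 + 3 + 2 = 7 ≠ 0: azimuthal integral kills it; I = 0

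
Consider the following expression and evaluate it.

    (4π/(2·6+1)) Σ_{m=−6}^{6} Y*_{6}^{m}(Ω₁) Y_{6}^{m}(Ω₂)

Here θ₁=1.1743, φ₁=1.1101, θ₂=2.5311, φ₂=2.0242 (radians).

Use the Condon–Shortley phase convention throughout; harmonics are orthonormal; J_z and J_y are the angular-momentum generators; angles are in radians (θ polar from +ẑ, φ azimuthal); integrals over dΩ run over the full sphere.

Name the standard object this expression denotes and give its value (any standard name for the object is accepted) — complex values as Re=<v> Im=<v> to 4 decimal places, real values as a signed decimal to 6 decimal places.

This sum is the spherical-harmonic addition theorem: it equals the Legendre polynomial P_l(cos γ) of the angle γ between the two directions.
Term-by-term m-sum for l=6 (normalisation 4π/13 = 0.966644):
  m=-6: Y*=+0.276630+0.109661i  Y=+0.015648+0.007010i  product +0.003560+0.003655i
  m=-5: Y*=+0.320824-0.288667i  Y=+0.065139-0.054446i  product +0.005181-0.036271i
  m=-4: Y*=-0.044449-0.159371i  Y=-0.059157-0.238820i  product -0.035432+0.020043i
  m=-3: Y*=+0.263638+0.050349i  Y=-0.431185-0.092168i  product -0.109036-0.046009i
  m=-2: Y*=+0.159287-0.209791i  Y=-0.249960+0.319431i  product +0.027199+0.103321i
  m=-1: Y*=+0.082193+0.165606i  Y=-0.022623-0.046430i  product +0.005830-0.007563i
  m=+0: Y*=+0.280949-0.000000i  Y=-0.418613+0.000000i  product -0.117609+0.000000i
  m=+1: Y*=-0.082193+0.165606i  Y=+0.022623-0.046430i  product +0.005830+0.007563i
  m=+2: Y*=+0.159287+0.209791i  Y=-0.249960-0.319431i  product +0.027199-0.103321i
  m=+3: Y*=-0.263638+0.050349i  Y=+0.431185-0.092168i  product -0.109036+0.046009i
  m=+4: Y*=-0.044449+0.159371i  Y=-0.059157+0.238820i  product -0.035432-0.020043i
  m=+5: Y*=-0.320824-0.288667i  Y=-0.065139-0.054446i  product +0.005181+0.036271i
  m=+6: Y*=+0.276630-0.109661i  Y=+0.015648-0.007010i  product +0.003560-0.003655i
Accumulated sum -0.323005-0.000000i; after 4π/(2l+1) scaling, -0.312231-0.000000i ⇒ P_6 = -0.312231

Legendre polynomial (addition theorem), -0.312231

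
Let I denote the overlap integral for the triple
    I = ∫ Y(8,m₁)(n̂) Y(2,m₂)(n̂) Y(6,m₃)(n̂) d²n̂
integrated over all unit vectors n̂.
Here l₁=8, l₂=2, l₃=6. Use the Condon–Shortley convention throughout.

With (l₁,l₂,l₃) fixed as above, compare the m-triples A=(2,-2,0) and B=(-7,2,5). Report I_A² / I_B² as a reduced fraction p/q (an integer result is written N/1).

l's match ⇒ only the (l;m) 3-j factors differ between A and B.
A: triangle coeff Δ(8,2,6) = 1/30940; Σ_t [0,0]: t=0:+1/12441600 = 1/12441600; (3j)²=3/442 [(8 2 6; 2 -2 0)], sign=+1
B: triangle coeff Δ(8,2,6) = 1/30940; Σ_t [4,4]: t=4:+1/958003200 = 1/958003200; (3j)²=3/68 [(8 2 6; -7 2 5)], sign=-1
I_A²/I_B² = (3/442)/(3/68) = 2/13

2/13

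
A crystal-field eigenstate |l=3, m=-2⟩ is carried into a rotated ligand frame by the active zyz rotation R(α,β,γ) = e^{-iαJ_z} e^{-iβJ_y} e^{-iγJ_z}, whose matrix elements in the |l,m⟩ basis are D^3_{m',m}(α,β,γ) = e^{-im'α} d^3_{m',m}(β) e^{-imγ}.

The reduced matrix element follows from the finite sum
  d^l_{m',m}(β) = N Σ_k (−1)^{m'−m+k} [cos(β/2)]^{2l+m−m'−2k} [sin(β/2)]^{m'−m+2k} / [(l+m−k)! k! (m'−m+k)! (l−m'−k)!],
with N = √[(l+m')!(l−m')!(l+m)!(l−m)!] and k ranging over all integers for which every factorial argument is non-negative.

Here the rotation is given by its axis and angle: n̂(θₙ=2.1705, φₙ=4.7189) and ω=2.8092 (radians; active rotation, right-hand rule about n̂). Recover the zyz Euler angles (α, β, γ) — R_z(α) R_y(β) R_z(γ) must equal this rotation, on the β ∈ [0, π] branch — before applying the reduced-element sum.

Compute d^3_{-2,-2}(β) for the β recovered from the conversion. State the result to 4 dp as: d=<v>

Axis–angle → zyz. n̂ = (sinθₙcosφₙ, sinθₙsinφₙ, cosθₙ) = (+0.005375, -0.825485, -0.564398), ω = 2.8092.
R = I cosω + sinω [n̂]ₓ + (1−cosω) n̂n̂ᵀ gives
  R = [-0.945208, +0.175535, -0.275262; -0.192797, +0.380290, +0.904549; +0.263460, +0.908057, -0.325610]
β = atan2(√(R₁₃²+R₂₃²), R₃₃) = 1.902453; α = atan2(R₂₃, R₁₃) mod 2π = 1.866201; γ = atan2(R₃₂, −R₃₁) mod 2π = 1.853179
d^3_{-2,-2}(β=1.9025) via the finite sum:
With c≡cos(β/2)=0.580685 and s≡sin(β/2)=0.814128, N=[1·120·1·120]^{1/2}=120.000000
Admissible k: 0..1 (factorial args all ≥0)
  k=0: (−1)^0·120.0000/(120)·0.5807^6·0.8141^0 = +0.038339
  k=1: (−1)^1·120.0000/(24)·0.5807^4·0.8141^2 = -0.376806
d^3_{-2,-2}(1.9025) = +0.038339 -0.376806 = -0.338467

d=-0.3385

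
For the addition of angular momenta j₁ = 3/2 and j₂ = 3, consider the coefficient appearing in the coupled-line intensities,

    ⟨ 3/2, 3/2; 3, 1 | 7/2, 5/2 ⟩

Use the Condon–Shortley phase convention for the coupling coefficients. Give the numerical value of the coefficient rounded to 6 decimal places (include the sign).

+√(10/21) = +0.690066

j₁+j₂−J=1  J+j₁−j₂=2  J−j₁+j₂=5  j₁+j₂+J+1=9
(j₁±m₁, j₂±m₂, J±M) = (3,0,4,2,6,1)
P² = 7680/7
sum k=0..0:
  [0] +1/48 = 1/48
S = 1/48
C² = P²·S² = 10/21 ; C = +0.690066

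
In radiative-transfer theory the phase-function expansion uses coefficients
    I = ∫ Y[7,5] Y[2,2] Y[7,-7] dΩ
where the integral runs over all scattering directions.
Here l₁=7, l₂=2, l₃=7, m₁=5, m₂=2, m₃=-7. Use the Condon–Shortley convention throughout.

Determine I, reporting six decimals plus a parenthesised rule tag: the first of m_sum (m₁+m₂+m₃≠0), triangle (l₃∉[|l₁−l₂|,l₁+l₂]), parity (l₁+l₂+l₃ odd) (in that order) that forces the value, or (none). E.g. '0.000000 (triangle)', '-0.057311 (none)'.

m-sum 0 ✓  L=16 even ✓  5≤7≤9 ✓
Π(2lᵢ+1) = 15×5×15 = 1125
triangle coeff Δ(7,2,7) = 1/185640
Σ_t [0,2]: t=0:+1/2419200 t=1:−1/518400 t=2:+1/2419200 = -1/907200
(3j)²=56/3315 [(7 2 7; 0 0 0)], sign=+1
Σ_t [2,2]: t=2:+1/1916006400 = 1/1916006400
(3j)²=1/340 [(7 2 7; 5 2 -7)], sign=+1
⇒ 4πI² = 210/3757
I = (+1)√(210/3757/(4π)) = 0.06669359
No selection rule forces the value: the integral is nonzero (none).

0.066694 (none)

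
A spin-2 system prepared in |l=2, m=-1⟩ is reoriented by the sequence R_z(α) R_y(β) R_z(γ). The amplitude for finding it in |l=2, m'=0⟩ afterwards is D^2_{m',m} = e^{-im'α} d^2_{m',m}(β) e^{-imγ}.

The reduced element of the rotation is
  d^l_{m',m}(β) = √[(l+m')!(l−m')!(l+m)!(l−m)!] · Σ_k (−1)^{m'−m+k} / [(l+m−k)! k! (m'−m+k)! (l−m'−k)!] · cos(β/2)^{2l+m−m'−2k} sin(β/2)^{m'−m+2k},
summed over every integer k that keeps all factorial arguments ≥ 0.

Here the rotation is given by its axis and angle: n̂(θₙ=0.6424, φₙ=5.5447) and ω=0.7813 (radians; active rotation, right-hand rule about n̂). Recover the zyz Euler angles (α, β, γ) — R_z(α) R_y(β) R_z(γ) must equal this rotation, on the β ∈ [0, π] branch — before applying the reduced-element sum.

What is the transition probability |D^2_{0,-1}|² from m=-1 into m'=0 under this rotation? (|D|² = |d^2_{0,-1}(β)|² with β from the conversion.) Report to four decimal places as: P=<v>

Axis–angle → zyz. n̂ = (sinθₙcosφₙ, sinθₙsinφₙ, cosθₙ) = (+0.443042, -0.403308, +0.800660), ω = 0.7813.
R = I cosω + sinω [n̂]ₓ + (1−cosω) n̂n̂ᵀ gives
  R = [+0.766922, -0.615645, -0.181140; +0.512009, +0.757170, -0.405636; +0.386882, +0.218346, +0.895906]
β = atan2(√(R₁₃²+R₂₃²), R₃₃) = 0.460330; α = atan2(R₂₃, R₁₃) mod 2π = 4.292402; γ = atan2(R₃₂, −R₃₁) mod 2π = 2.627780
First d^2_{0,-1}(β=0.4603), then the phase factors e^{-i(0)α} and e^{-i(-1)γ}:
c=cos(0.460330/2)=0.973629, s=sin(0.460330/2)=0.228138; N=√[2·2·1·6]=4.898979
k∈{0,1} keeps every argument non-negative
  k=0: (−1)^1·4.8990/(2)·0.9736^3·0.2281^1 = -0.515767
  k=1: (−1)^2·4.8990/(2)·0.9736^1·0.2281^3 = +0.028318
d^2_{0,-1}(0.4603) = -0.515767 +0.028318 = -0.487449
|D^2_{0,-1}|² = |d^2_{0,-1}(β)|² = (-0.487449)² = 0.237607 (the z-rotation phases have unit modulus)

P=0.2376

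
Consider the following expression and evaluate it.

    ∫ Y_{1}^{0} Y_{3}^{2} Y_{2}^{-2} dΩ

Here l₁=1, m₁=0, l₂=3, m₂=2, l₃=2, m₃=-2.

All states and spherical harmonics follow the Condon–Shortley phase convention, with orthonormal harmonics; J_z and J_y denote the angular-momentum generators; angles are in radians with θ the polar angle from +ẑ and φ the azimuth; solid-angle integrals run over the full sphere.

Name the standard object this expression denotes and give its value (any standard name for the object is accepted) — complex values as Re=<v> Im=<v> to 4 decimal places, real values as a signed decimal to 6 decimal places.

This is a Gaunt coefficient — the integral of a triple product of spherical harmonics over the sphere.
m-sum 0 ✓  L=6 even ✓  2≤2≤4 ✓
Π(2lᵢ+1) = 3×7×5 = 105
triangle coeff Δ(1,3,2) = 1/105
Σ_t [1,1]: t=1:−1/4 = -1/4
(3j)²=3/35 [(1 3 2; 0 0 0)], sign=-1
Σ_t [1,1]: t=1:−1/24 = -1/24
(3j)²=1/21 [(1 3 2; 0 2 -2)], sign=-1
⇒ 4πI² = 3/7
I = (+1)√(3/7/(4π)) = 0.18467439

Gaunt coefficient, +0.184674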